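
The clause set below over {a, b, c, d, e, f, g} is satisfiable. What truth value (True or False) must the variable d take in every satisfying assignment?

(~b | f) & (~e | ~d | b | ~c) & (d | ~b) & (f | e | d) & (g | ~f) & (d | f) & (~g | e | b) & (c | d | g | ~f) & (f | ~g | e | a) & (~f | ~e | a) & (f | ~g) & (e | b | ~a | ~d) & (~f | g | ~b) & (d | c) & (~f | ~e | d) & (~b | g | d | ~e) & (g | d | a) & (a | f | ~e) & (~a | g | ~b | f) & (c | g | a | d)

True

Suppose d = 0.
(~b) alone gives b = 0.
(f) alone gives f = 1.
(g) alone gives g = 1.
(e) alone gives e = 1.
Now (~e) is unsatisfied and unit — conflict.
So every satisfying assignment has d = True.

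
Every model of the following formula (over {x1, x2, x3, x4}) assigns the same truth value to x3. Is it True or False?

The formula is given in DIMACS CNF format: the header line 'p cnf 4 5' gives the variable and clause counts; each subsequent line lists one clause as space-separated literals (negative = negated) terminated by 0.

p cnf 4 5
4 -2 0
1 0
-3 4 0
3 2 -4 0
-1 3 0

True

Suppose x3 = False.
Unit clause (x1) forces x1 = True.
But (¬x1) is also a unit clause — contradiction.
So every satisfying assignment has x3 = True.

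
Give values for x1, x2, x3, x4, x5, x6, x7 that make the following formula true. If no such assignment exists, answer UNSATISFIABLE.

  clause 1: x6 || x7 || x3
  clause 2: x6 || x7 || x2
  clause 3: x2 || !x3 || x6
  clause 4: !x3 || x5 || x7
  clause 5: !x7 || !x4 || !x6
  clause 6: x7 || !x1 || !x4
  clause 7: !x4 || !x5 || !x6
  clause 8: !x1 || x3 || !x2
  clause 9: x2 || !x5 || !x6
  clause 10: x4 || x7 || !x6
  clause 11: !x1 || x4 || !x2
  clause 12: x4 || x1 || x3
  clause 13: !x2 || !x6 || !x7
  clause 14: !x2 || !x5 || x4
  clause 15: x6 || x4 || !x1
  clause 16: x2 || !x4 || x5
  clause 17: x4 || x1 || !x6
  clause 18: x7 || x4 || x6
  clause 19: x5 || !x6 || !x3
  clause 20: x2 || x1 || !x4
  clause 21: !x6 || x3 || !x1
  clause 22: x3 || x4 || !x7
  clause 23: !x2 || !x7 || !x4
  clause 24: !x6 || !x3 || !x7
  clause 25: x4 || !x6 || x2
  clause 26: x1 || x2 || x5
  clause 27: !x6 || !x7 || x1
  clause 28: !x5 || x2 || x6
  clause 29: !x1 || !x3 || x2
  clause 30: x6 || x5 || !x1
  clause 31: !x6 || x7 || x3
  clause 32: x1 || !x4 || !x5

Case x6 = false:
Case x7 = true:
Case x2 = true:
(!x4) alone gives x4 = false.
(!x1) alone gives x1 = false.
(x3) alone gives x3 = true.
(!x5) alone gives x5 = false.
All clauses are satisfied.

x1=false, x2=true, x3=true, x4=false, x5=false, x6=false, x7=true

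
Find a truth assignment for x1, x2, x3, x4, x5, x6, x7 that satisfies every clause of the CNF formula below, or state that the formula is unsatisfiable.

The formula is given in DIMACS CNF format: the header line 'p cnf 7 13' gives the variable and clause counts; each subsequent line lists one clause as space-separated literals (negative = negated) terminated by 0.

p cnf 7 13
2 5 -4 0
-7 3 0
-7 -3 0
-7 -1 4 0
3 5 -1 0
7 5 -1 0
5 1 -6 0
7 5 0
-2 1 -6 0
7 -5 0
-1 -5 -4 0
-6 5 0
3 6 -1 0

UNSATISFIABLE

Case x7 = False:
(x5) alone gives x5 = True.
That conflicts with the unit clause (¬x5).
Backtrack on x7: now try x7 = True.
(x3) alone gives x3 = True.
That conflicts with the unit clause (¬x3).
Neither x7 = True nor x7 = False works.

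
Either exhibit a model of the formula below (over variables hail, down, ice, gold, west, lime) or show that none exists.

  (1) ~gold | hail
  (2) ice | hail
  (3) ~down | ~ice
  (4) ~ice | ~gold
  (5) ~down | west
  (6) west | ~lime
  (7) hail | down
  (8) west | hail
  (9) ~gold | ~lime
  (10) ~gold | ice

Try gold = 0.
Try ice = 0.
From the singleton clause (hail), hail = 1.
Try down = 0.
Try west = 1.
No clause remains; lime is free.

hail ↦ 1, down ↦ 0, ice ↦ 0, gold ↦ 0, west ↦ 1, lime ↦ 1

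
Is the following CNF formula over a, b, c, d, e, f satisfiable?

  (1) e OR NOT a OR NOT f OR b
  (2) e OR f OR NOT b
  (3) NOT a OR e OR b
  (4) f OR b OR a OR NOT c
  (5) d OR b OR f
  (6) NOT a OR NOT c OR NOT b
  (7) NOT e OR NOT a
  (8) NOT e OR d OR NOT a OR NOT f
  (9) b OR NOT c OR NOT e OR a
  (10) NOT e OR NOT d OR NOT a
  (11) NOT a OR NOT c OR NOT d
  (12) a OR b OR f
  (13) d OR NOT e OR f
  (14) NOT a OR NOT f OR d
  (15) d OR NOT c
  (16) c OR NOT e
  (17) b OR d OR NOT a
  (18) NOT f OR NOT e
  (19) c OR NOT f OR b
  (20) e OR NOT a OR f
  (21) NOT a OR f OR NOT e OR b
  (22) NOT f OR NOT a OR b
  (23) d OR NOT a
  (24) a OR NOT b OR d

Suppose e = true.
(NOT a) alone gives a = false.
(c) alone gives c = true.
(b) alone gives b = true.
(d) alone gives d = true.
(NOT f) alone gives f = false.
All clauses are satisfied.
A satisfying assignment: a: false; b: true; c: true; d: true; e: true; f: false.

Yes, satisfiable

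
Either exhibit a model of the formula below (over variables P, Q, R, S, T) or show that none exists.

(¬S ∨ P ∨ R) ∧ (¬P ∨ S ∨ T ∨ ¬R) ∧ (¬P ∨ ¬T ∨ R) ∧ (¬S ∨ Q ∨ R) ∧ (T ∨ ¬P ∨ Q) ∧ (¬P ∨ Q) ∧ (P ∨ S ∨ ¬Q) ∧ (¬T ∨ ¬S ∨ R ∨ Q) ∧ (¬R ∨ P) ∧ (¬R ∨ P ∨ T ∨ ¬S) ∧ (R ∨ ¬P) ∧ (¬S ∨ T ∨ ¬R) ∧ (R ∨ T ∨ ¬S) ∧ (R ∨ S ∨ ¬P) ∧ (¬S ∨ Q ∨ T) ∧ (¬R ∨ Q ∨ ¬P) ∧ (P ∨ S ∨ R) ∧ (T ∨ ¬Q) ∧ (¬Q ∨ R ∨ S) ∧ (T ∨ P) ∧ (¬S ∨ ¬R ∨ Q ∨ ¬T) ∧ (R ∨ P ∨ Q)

Suppose P = True.
(Q) alone gives Q = True.
(R) alone gives R = True.
(T) alone gives T = True.
No clause remains; S is free.

P ↦ True,  Q ↦ True,  R ↦ True,  S ↦ False,  T ↦ True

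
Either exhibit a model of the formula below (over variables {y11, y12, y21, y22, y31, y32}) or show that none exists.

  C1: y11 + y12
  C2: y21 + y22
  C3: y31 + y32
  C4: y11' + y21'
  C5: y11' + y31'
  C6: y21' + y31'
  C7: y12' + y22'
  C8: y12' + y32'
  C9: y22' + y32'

Case y11 = 1:
(y21') alone gives y21 = 0.
(y22) alone gives y22 = 1.
(y31') alone gives y31 = 0.
(y32) alone gives y32 = 1.
Now (y32') is unsatisfied and unit — conflict.
Backtrack on y11: now try y11 = 0.
(y12) alone gives y12 = 1.
(y22') alone gives y22 = 0.
(y21) alone gives y21 = 1.
(y31') alone gives y31 = 0.
(y32) alone gives y32 = 1.
Now (y32') is unsatisfied and unit — conflict.
Both values of y11 lead to a conflict.

UNSATISFIABLE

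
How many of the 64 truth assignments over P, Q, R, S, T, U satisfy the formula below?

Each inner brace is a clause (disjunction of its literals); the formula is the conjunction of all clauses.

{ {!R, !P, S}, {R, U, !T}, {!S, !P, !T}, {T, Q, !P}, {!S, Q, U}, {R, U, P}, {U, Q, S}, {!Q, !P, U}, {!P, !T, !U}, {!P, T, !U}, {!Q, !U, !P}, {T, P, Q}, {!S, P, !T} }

There are 2^6 = 64 truth assignments over (P, Q, R, S, T, U).
Split on T. With T = true, the clauses containing T are satisfied and !T drops from the rest; 5 of the 2^5 = 32 assignments to the other variables satisfy what remains.
With T = false, by the same count on the reduced clause set, 6 assignments work.
(One model: P=F, Q=F, R=F, S=F, T=T, U=T.)
Total: 5 + 6 = 11.

11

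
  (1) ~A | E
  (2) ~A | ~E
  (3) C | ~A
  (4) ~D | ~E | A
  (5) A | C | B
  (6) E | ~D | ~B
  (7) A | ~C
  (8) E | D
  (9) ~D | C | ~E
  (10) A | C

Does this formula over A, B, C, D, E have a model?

No, unsatisfiable

Suppose A = 0.
The clause (~C) is unit, so C = 0.
Now (C) is unsatisfied and unit — conflict.
Backtrack on A: now try A = 1.
The clause (E) is unit, so E = 1.
Now (~E) is unsatisfied and unit — conflict.
Both values of A lead to a conflict.
No assignment satisfies every clause.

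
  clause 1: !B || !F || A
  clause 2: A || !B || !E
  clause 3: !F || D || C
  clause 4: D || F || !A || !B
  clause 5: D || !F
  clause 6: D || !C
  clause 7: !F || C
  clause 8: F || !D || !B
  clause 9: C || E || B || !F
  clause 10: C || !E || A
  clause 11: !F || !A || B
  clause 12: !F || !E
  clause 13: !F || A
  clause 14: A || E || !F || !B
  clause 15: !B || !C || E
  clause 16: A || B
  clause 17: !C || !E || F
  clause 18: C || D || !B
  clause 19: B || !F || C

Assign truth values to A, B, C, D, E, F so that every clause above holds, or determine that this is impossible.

Try D = false.
Unit clause (!F) forces F = false.
Unit clause (!C) forces C = false.
Unit clause (!B) forces B = false.
Unit clause (A) forces A = true.
Every clause is now satisfied; E is unconstrained.

A=true, B=false, C=false, D=false, E=false, F=false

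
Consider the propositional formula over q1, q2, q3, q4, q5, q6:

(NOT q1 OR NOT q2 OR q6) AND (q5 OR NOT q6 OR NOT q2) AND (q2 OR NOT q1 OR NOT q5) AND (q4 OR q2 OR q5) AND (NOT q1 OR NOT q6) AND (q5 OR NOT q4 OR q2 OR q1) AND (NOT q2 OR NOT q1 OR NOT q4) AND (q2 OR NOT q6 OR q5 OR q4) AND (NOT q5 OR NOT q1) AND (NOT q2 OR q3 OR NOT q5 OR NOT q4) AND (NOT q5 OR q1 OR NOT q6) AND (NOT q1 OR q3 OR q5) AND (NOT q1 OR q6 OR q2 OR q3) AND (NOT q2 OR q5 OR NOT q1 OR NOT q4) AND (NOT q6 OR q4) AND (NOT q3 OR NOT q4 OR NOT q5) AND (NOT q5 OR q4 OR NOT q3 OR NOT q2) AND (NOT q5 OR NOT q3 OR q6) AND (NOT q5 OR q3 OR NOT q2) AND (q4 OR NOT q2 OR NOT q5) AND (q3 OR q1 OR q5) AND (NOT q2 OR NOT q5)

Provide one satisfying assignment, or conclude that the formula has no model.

Suppose q1 = false.
Suppose q5 = true.
(NOT q6) alone gives q6 = false.
(NOT q3) alone gives q3 = false.
(NOT q2) alone gives q2 = false.
Every clause is now satisfied; q4 is unconstrained.

q1: false, q2: false, q3: false, q4: true, q5: true, q6: false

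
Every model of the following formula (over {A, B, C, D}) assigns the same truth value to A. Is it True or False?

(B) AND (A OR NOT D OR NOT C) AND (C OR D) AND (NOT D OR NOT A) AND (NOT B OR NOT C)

Suppose A = true.
Unit clause (B) forces B = true.
Unit clause (NOT D) forces D = false.
Unit clause (C) forces C = true.
That conflicts with the unit clause (NOT C).
So every satisfying assignment has A = False.

False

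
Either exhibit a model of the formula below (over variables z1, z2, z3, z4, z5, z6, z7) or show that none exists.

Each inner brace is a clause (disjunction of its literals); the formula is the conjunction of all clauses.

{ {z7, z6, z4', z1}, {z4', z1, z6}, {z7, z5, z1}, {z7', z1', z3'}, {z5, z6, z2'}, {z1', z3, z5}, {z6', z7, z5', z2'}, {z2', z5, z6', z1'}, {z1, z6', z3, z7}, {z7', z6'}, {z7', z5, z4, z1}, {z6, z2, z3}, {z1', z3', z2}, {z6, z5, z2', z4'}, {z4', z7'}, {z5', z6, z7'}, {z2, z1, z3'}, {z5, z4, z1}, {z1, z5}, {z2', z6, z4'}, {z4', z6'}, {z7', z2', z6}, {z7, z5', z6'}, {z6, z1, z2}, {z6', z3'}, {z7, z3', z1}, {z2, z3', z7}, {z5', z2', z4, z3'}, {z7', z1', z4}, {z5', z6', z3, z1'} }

z1: 0,  z2: 1,  z3: 0,  z4: 0,  z5: 1,  z6: 0,  z7: 0

Suppose z7 = 0.
Suppose z5 = 1.
Unit clause (z6') forces z6 = 0.
Suppose z4 = 0.
Suppose z2 = 1.
Unit clause (z3') forces z3 = 0.
No clause remains; z1 is free.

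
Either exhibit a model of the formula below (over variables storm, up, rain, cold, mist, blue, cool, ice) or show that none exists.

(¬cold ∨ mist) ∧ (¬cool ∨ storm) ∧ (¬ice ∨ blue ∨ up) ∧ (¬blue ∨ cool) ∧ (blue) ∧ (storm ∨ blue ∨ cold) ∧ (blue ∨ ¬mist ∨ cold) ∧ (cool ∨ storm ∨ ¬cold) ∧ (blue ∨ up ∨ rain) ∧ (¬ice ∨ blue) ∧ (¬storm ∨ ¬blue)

From the singleton clause (blue), blue = True.
From the singleton clause (cool), cool = True.
From the singleton clause (storm), storm = True.
But (¬storm) is also a unit clause — contradiction.

UNSATISFIABLE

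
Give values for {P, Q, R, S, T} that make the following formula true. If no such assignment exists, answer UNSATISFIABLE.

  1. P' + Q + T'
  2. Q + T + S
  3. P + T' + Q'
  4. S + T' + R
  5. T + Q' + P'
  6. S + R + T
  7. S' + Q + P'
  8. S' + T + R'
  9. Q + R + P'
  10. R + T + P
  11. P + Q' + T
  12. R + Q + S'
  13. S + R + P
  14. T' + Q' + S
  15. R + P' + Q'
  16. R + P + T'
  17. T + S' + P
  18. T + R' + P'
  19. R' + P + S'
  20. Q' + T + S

P=1; Q=1; R=1; S=1; T=1

Try P = 1.
Try Q = 1.
(T) alone gives T = 1.
(S) alone gives S = 1.
(R) alone gives R = 1.
Every clause now holds.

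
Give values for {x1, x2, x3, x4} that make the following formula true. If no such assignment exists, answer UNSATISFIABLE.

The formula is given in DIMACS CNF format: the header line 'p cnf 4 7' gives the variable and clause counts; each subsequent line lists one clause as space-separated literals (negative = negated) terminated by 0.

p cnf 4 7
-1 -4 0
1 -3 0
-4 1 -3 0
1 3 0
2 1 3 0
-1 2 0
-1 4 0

UNSATISFIABLE

Branch on x1: set x1 = False.
Unit clause (¬x3) forces x3 = False.
That conflicts with the unit clause (x3).
So x1 must be the other value — set x1 = True.
Unit clause (¬x4) forces x4 = False.
That conflicts with the unit clause (x4).
Both values of x1 lead to a conflict.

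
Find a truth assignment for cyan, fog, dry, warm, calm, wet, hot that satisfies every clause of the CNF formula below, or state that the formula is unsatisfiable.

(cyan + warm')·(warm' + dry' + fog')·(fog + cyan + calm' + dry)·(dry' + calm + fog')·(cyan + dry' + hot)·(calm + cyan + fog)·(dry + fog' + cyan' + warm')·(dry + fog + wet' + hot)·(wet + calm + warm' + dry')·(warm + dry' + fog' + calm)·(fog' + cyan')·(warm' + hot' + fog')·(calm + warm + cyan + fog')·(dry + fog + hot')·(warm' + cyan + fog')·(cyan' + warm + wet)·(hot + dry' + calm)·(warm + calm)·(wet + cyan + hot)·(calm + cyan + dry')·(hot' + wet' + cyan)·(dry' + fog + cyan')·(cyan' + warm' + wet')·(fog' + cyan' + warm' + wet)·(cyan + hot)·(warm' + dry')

cyan ↦ 0; fog ↦ 1; dry ↦ 1; warm ↦ 0; calm ↦ 1; wet ↦ 0; hot ↦ 1

Suppose cyan = 0.
Unit clause (warm') forces warm = 0.
Unit clause (calm) forces calm = 1.
Unit clause (hot) forces hot = 1.
Unit clause (wet') forces wet = 0.
Suppose fog = 1.
Every clause is now satisfied; dry is unconstrained.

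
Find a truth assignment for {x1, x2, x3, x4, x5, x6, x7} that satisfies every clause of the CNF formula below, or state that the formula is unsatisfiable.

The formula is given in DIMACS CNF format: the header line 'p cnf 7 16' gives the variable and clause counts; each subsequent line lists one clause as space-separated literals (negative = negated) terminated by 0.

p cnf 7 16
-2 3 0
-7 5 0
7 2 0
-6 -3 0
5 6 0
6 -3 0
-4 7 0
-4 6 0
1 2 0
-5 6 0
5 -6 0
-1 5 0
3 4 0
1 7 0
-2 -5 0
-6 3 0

UNSATISFIABLE

Branch on x2: set x2 = False.
From the singleton clause (x7), x7 = True.
From the singleton clause (x5), x5 = True.
From the singleton clause (x1), x1 = True.
From the singleton clause (x6), x6 = True.
From the singleton clause (¬x3), x3 = False.
That conflicts with the unit clause (x3).
So x2 must be the other value — set x2 = True.
From the singleton clause (x3), x3 = True.
From the singleton clause (¬x6), x6 = False.
That conflicts with the unit clause (x6).
Both values of x2 lead to a conflict.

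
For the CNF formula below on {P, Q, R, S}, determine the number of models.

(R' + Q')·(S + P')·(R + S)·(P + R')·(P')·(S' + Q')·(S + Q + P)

There are 2^4 = 16 truth assignments over (P, Q, R, S).
Check each against the 7 clauses (columns in the order P, Q, R, S):
  F F F F  ✗ fails (R + S)
  F F F T  ✓ satisfies all
  F F T F  ✗ fails (P + R')
  F F T T  ✗ fails (P + R')
  F T F F  ✗ fails (R + S)
  F T F T  ✗ fails (S' + Q')
  F T T F  ✗ fails (R' + Q')
  F T T T  ✗ fails (R' + Q')
  T F F F  ✗ fails (S + P')
  T F F T  ✗ fails (P')
  T F T F  ✗ fails (S + P')
  T F T T  ✗ fails (P')
  T T F F  ✗ fails (S + P')
  T T F T  ✗ fails (P')
  T T T F  ✗ fails (R' + Q')
  T T T T  ✗ fails (R' + Q')
1 of the 16 rows is a model.

1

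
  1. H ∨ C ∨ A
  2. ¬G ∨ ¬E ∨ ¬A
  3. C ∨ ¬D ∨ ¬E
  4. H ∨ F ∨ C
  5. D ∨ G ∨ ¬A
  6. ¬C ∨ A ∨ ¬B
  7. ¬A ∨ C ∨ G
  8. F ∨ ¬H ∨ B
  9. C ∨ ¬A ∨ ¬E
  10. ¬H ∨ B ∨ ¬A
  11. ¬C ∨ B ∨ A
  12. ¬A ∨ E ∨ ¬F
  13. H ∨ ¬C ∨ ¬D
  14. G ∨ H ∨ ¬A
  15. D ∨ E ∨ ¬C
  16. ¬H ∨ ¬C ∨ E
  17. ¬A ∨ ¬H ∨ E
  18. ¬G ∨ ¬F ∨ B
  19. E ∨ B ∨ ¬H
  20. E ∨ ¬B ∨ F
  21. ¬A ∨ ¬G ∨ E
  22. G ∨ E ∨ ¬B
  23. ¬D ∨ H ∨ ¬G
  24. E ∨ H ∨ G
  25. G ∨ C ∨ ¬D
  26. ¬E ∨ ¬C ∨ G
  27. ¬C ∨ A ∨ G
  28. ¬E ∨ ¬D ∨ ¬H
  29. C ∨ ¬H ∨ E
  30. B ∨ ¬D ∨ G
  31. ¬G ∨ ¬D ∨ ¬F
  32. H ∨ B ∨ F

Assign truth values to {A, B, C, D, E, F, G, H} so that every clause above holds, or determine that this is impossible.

A: False, B: True, C: False, D: False, E: True, F: True, G: False, H: True

Try H = True.
Try F = True.
Try B = True.
Try C = False.
(E) alone gives E = True.
(¬D) alone gives D = False.
(¬A) alone gives A = False.
Every clause is now satisfied; G is unconstrained.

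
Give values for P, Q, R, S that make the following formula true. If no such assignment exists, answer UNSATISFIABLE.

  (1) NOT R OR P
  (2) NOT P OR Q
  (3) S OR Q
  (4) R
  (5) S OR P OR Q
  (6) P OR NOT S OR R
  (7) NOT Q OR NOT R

UNSATISFIABLE

(R) alone gives R = true.
(P) alone gives P = true.
(Q) alone gives Q = true.
That conflicts with the unit clause (NOT Q).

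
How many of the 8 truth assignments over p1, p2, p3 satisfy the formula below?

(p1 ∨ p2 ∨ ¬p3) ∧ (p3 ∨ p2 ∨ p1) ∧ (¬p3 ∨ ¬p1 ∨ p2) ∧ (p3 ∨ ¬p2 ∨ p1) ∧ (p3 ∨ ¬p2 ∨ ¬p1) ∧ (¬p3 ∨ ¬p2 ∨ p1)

There are 2^3 = 8 truth assignments over (p1, p2, p3).
Check each against the 6 clauses (columns in the order p1, p2, p3):
  F F F  ✗ fails (p3 ∨ p2 ∨ p1)
  F F T  ✗ fails (p1 ∨ p2 ∨ ¬p3)
  F T F  ✗ fails (p3 ∨ ¬p2 ∨ p1)
  F T T  ✗ fails (¬p3 ∨ ¬p2 ∨ p1)
  T F F  ✓ satisfies all
  T F T  ✗ fails (¬p3 ∨ ¬p1 ∨ p2)
  T T F  ✗ fails (p3 ∨ ¬p2 ∨ ¬p1)
  T T T  ✓ satisfies all
2 of the 8 rows are models.

2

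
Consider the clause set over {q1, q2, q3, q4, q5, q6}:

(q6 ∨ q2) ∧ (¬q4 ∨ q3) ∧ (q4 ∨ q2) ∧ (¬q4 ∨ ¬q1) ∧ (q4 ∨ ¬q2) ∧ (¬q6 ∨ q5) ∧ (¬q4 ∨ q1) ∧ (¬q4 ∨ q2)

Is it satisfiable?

No, unsatisfiable

Try q6 = True.
(q5) alone gives q5 = True.
Try q4 = False.
(q2) alone gives q2 = True.
That conflicts with the unit clause (¬q2).
Backtrack on q4: now try q4 = True.
(q3) alone gives q3 = True.
(¬q1) alone gives q1 = False.
That conflicts with the unit clause (q1).
Neither q4 = True nor q4 = False works.
Backtrack on q6: now try q6 = False.
(q2) alone gives q2 = True.
(q4) alone gives q4 = True.
(q3) alone gives q3 = True.
(¬q1) alone gives q1 = False.
That conflicts with the unit clause (q1).
Neither q6 = True nor q6 = False works.
No assignment satisfies every clause.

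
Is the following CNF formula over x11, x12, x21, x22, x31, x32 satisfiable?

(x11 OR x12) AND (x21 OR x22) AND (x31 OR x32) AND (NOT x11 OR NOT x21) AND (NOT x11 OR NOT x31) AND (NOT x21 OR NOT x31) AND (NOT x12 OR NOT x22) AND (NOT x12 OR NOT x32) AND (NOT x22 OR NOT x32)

Suppose x11 = true.
From the singleton clause (NOT x21), x21 = false.
From the singleton clause (x22), x22 = true.
From the singleton clause (NOT x31), x31 = false.
From the singleton clause (x32), x32 = true.
But (NOT x32) is also a unit clause — contradiction.
So x11 must be the other value — set x11 = false.
From the singleton clause (x12), x12 = true.
From the singleton clause (NOT x22), x22 = false.
From the singleton clause (x21), x21 = true.
From the singleton clause (NOT x31), x31 = false.
From the singleton clause (x32), x32 = true.
But (NOT x32) is also a unit clause — contradiction.
Either choice for x11 ends in contradiction.
No assignment satisfies every clause.

No, unsatisfiable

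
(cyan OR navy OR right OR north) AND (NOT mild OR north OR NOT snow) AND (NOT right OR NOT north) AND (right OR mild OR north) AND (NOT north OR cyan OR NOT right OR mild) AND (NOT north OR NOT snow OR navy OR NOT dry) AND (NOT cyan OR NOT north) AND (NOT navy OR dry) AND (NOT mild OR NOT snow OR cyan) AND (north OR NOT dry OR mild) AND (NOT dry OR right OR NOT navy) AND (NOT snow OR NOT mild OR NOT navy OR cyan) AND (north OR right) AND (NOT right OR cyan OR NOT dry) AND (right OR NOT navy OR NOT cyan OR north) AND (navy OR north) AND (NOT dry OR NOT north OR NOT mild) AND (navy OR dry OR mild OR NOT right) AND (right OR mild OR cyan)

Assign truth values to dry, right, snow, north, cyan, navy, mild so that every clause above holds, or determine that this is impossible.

dry=false,  right=false,  snow=false,  north=true,  cyan=false,  navy=false,  mild=true

Try right = false.
Unit clause (north) forces north = true.
Unit clause (NOT cyan) forces cyan = false.
Unit clause (mild) forces mild = true.
Unit clause (NOT snow) forces snow = false.
Unit clause (NOT dry) forces dry = false.
Unit clause (NOT navy) forces navy = false.
This assignment satisfies each clause.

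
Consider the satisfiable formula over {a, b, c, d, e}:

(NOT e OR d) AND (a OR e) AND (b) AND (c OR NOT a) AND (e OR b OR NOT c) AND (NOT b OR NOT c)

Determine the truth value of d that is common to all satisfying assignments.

Suppose d = false.
From the singleton clause (NOT e), e = false.
From the singleton clause (a), a = true.
From the singleton clause (b), b = true.
From the singleton clause (c), c = true.
But (NOT c) is also a unit clause — contradiction.
So every satisfying assignment has d = True.

True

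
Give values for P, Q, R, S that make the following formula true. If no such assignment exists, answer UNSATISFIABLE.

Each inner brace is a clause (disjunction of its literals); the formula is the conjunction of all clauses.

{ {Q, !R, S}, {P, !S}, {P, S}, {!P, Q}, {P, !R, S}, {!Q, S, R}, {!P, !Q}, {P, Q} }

Case P = true:
The clause (Q) is unit, so Q = true.
But (!Q) is also a unit clause — contradiction.
Undo P and try P = false.
The clause (!S) is unit, so S = false.
But (S) is also a unit clause — contradiction.
Neither P = true nor P = false works.

UNSATISFIABLE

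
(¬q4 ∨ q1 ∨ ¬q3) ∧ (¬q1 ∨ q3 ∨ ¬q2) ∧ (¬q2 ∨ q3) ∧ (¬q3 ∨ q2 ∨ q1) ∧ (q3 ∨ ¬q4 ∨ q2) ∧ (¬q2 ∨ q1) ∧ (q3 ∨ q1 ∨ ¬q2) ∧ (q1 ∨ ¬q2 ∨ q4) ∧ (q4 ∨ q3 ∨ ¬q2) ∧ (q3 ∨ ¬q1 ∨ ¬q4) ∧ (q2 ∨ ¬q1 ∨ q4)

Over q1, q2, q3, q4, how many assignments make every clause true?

4

There are 2^4 = 16 truth assignments over (q1, q2, q3, q4).
Check each against the 11 clauses (columns in the order q1, q2, q3, q4):
  F F F F  ✓ satisfies all
  F F F T  ✗ fails (q3 ∨ ¬q4 ∨ q2)
  F F T F  ✗ fails (¬q3 ∨ q2 ∨ q1)
  F F T T  ✗ fails (¬q4 ∨ q1 ∨ ¬q3)
  F T F F  ✗ fails (¬q2 ∨ q3)
  F T F T  ✗ fails (¬q2 ∨ q3)
  F T T F  ✗ fails (¬q2 ∨ q1)
  F T T T  ✗ fails (¬q4 ∨ q1 ∨ ¬q3)
  T F F F  ✗ fails (q2 ∨ ¬q1 ∨ q4)
  T F F T  ✗ fails (q3 ∨ ¬q4 ∨ q2)
  T F T F  ✗ fails (q2 ∨ ¬q1 ∨ q4)
  T F T T  ✓ satisfies all
  T T F F  ✗ fails (¬q1 ∨ q3 ∨ ¬q2)
  T T F T  ✗ fails (¬q1 ∨ q3 ∨ ¬q2)
  T T T F  ✓ satisfies all
  T T T T  ✓ satisfies all
4 of the 16 rows are models.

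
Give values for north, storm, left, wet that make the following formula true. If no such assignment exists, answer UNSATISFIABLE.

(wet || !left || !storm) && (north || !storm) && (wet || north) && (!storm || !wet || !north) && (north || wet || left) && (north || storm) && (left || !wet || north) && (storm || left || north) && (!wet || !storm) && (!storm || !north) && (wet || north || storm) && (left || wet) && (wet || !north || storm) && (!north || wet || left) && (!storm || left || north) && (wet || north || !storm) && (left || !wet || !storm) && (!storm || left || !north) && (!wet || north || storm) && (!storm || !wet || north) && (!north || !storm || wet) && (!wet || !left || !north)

north=true; storm=false; left=false; wet=true

Case north = true:
From the singleton clause (!storm), storm = false.
From the singleton clause (wet), wet = true.
From the singleton clause (!left), left = false.
All clauses are satisfied.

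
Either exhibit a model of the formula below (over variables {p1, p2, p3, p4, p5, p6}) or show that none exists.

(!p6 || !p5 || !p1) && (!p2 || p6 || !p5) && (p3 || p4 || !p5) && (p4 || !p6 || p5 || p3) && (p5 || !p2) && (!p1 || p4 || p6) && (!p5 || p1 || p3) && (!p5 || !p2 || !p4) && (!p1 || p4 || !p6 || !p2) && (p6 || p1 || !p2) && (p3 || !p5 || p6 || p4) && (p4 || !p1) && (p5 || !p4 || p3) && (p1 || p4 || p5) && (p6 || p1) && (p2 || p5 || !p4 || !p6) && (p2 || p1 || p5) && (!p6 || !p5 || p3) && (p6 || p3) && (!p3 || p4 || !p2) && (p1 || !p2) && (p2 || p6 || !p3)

p1: false, p2: false, p3: true, p4: true, p5: true, p6: true

Suppose p5 = true.
Suppose p6 = true.
(!p1) alone gives p1 = false.
(p3) alone gives p3 = true.
(!p2) alone gives p2 = false.
All clauses hold; p4 can take either value.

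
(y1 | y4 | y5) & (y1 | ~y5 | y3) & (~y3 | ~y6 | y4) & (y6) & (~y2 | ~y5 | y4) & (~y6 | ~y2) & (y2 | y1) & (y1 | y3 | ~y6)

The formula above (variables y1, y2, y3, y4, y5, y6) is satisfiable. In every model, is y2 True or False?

False

Suppose y2 = 1.
The clause (y6) is unit, so y6 = 1.
But (~y6) is also a unit clause — contradiction.
So every satisfying assignment has y2 = False.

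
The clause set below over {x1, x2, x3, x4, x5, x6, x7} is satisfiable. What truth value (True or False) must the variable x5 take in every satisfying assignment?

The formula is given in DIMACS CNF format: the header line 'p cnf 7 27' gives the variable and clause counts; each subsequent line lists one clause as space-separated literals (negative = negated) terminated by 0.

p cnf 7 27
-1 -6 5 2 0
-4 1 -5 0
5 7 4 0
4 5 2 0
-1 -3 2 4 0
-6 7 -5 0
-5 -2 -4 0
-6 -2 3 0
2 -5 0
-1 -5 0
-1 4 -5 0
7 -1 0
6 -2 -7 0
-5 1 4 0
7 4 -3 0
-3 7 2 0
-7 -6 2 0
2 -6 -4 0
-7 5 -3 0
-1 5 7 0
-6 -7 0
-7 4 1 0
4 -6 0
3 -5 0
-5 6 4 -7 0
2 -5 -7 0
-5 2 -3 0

Suppose x5 = True.
(x2) alone gives x2 = True.
(¬x4) alone gives x4 = False.
(¬x1) alone gives x1 = False.
Now (x1) is unsatisfied and unit — conflict.
So every satisfying assignment has x5 = False.

False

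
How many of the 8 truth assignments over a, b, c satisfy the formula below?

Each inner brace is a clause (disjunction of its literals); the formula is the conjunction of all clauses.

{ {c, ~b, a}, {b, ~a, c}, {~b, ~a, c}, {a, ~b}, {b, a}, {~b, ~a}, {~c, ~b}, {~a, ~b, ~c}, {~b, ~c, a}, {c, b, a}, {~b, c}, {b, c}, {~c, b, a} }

There are 2^3 = 8 truth assignments over (a, b, c).
Split on b. With b = 1, the clauses containing b are satisfied and ~b drops from the rest; 0 of the 2^2 = 4 assignments to the other variables satisfy what remains.
With b = 0, by the same count on the reduced clause set, 1 assignment works.
Total: 0 + 1 = 1.

1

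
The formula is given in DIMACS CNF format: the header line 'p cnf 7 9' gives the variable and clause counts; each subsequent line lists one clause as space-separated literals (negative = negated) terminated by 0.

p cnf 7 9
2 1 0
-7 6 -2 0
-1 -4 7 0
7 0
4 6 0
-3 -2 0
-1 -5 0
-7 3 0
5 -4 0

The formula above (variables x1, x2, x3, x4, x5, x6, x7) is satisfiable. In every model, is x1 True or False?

Suppose x1 = False.
From the singleton clause (x2), x2 = True.
From the singleton clause (x7), x7 = True.
From the singleton clause (x6), x6 = True.
From the singleton clause (¬x3), x3 = False.
But (x3) is also a unit clause — contradiction.
So every satisfying assignment has x1 = True.

True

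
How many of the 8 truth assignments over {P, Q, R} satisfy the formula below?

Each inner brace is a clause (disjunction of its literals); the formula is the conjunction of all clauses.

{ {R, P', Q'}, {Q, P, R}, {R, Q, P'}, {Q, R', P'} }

4

There are 2^3 = 8 truth assignments over (P, Q, R).
Check each against the 4 clauses (columns in the order P, Q, R):
  F F F  ✗ fails (Q + P + R)
  F F T  ✓ satisfies all
  F T F  ✓ satisfies all
  F T T  ✓ satisfies all
  T F F  ✗ fails (R + Q + P')
  T F T  ✗ fails (Q + R' + P')
  T T F  ✗ fails (R + P' + Q')
  T T T  ✓ satisfies all
4 of the 8 rows are models.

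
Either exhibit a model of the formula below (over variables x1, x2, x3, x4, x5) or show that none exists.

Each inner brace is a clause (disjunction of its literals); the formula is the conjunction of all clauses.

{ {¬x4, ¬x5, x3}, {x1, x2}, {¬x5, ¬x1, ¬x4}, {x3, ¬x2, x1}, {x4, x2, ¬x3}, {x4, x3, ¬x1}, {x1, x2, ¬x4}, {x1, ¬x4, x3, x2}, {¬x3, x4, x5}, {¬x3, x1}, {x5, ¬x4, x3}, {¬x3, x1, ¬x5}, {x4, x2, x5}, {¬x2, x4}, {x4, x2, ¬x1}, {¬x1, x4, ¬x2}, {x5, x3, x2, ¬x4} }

Try x1 = True.
Try x5 = False.
Try x4 = True.
From the singleton clause (x3), x3 = True.
Every clause is now satisfied; x2 is unconstrained.

x1: True, x2: True, x3: True, x4: True, x5: False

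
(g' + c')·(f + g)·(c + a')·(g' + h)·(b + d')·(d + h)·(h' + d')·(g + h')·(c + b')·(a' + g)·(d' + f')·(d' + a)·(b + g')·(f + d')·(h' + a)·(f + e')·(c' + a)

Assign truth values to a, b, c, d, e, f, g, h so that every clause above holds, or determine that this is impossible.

Branch on g: set g = 0.
Unit clause (f) forces f = 1.
Unit clause (h') forces h = 0.
Unit clause (d) forces d = 1.
Now (d') is unsatisfied and unit — conflict.
So g must be the other value — set g = 1.
Unit clause (c') forces c = 0.
Unit clause (a') forces a = 0.
Unit clause (h) forces h = 1.
Now (h') is unsatisfied and unit — conflict.
Neither g = 1 nor g = 0 works.

UNSATISFIABLE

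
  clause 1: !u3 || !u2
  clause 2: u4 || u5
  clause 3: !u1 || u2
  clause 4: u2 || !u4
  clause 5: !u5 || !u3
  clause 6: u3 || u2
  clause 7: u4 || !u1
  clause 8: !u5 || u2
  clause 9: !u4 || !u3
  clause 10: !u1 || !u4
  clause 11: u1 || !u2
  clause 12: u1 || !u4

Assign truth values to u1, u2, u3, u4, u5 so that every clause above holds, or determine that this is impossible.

UNSATISFIABLE

Suppose u3 = false.
From the singleton clause (u2), u2 = true.
From the singleton clause (u1), u1 = true.
From the singleton clause (u4), u4 = true.
That conflicts with the unit clause (!u4).
That branch fails; take u3 = true instead.
From the singleton clause (!u2), u2 = false.
From the singleton clause (!u1), u1 = false.
From the singleton clause (!u4), u4 = false.
From the singleton clause (u5), u5 = true.
That conflicts with the unit clause (!u5).
Neither u3 = true nor u3 = false works.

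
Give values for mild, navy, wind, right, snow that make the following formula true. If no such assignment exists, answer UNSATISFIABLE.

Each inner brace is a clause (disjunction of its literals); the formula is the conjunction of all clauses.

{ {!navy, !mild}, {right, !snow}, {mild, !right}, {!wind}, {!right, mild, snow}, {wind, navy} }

mild=false,  navy=true,  wind=false,  right=false,  snow=false

The clause (!wind) is unit, so wind = false.
The clause (navy) is unit, so navy = true.
The clause (!mild) is unit, so mild = false.
The clause (!right) is unit, so right = false.
The clause (!snow) is unit, so snow = false.
Every clause now holds.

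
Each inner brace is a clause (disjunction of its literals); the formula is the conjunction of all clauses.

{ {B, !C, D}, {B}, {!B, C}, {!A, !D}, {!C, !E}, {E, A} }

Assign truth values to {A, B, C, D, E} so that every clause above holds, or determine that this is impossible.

A ↦ true; B ↦ true; C ↦ true; D ↦ false; E ↦ false

From the singleton clause (B), B = true.
From the singleton clause (C), C = true.
From the singleton clause (!E), E = false.
From the singleton clause (A), A = true.
From the singleton clause (!D), D = false.
This assignment satisfies each clause.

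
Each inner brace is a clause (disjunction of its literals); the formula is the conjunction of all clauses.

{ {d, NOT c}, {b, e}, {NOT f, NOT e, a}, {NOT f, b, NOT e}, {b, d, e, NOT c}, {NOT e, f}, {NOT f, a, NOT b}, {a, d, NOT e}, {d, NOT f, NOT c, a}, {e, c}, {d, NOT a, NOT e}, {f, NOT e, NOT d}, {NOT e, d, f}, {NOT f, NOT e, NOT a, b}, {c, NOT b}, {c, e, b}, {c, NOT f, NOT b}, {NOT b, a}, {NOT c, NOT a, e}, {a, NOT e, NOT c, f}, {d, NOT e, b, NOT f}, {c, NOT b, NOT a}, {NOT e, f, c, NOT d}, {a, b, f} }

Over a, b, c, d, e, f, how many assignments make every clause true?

There are 2^6 = 64 truth assignments over (a, b, c, d, e, f).
Split on d. With d = true, the clauses containing d are satisfied and NOT d drops from the rest; 1 of the 2^5 = 32 assignments to the other variables satisfy what remains.
With d = false, by the same count on the reduced clause set, 0 assignments work.
(One model: a=T, b=T, c=T, d=T, e=T, f=T.)
Total: 1 + 0 = 1.

1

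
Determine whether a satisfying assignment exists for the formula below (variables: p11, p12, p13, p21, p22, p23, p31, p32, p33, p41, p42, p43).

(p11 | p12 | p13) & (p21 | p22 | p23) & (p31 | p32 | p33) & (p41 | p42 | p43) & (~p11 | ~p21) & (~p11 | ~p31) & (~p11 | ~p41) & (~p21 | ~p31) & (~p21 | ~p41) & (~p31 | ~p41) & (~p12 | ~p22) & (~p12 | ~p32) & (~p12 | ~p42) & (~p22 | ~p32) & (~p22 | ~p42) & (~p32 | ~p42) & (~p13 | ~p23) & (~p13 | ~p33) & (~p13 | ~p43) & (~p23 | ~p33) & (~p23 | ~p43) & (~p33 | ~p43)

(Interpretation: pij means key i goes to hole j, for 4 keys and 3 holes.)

Suppose p11 = 0.
Suppose p12 = 1.
The clause (~p22) is unit, so p22 = 0.
The clause (~p32) is unit, so p32 = 0.
The clause (~p42) is unit, so p42 = 0.
Suppose p21 = 1.
The clause (~p31) is unit, so p31 = 0.
The clause (p33) is unit, so p33 = 1.
The clause (~p41) is unit, so p41 = 0.
The clause (p43) is unit, so p43 = 1.
Now (~p43) is unsatisfied and unit — conflict.
That branch fails; take p21 = 0 instead.
The clause (p23) is unit, so p23 = 1.
The clause (~p13) is unit, so p13 = 0.
The clause (~p33) is unit, so p33 = 0.
The clause (p31) is unit, so p31 = 1.
The clause (~p41) is unit, so p41 = 0.
The clause (p43) is unit, so p43 = 1.
Now (~p43) is unsatisfied and unit — conflict.
Both values of p21 lead to a conflict.
That branch fails; take p12 = 0 instead.
The clause (p13) is unit, so p13 = 1.
The clause (~p23) is unit, so p23 = 0.
The clause (~p33) is unit, so p33 = 0.
The clause (~p43) is unit, so p43 = 0.
Suppose p21 = 1.
The clause (~p31) is unit, so p31 = 0.
The clause (p32) is unit, so p32 = 1.
The clause (~p41) is unit, so p41 = 0.
The clause (p42) is unit, so p42 = 1.
Now (~p42) is unsatisfied and unit — conflict.
That branch fails; take p21 = 0 instead.
The clause (p22) is unit, so p22 = 1.
The clause (~p32) is unit, so p32 = 0.
The clause (p31) is unit, so p31 = 1.
The clause (~p41) is unit, so p41 = 0.
The clause (p42) is unit, so p42 = 1.
Now (~p42) is unsatisfied and unit — conflict.
Both values of p21 lead to a conflict.
Both values of p12 lead to a conflict.
That branch fails; take p11 = 1 instead.
The clause (~p21) is unit, so p21 = 0.
The clause (~p31) is unit, so p31 = 0.
The clause (~p41) is unit, so p41 = 0.
Suppose p22 = 1.
The clause (~p12) is unit, so p12 = 0.
The clause (~p32) is unit, so p32 = 0.
The clause (p33) is unit, so p33 = 1.
The clause (~p42) is unit, so p42 = 0.
The clause (p43) is unit, so p43 = 1.
Now (~p43) is unsatisfied and unit — conflict.
That branch fails; take p22 = 0 instead.
The clause (p23) is unit, so p23 = 1.
The clause (~p13) is unit, so p13 = 0.
The clause (~p33) is unit, so p33 = 0.
The clause (p32) is unit, so p32 = 1.
The clause (~p12) is unit, so p12 = 0.
The clause (~p42) is unit, so p42 = 0.
The clause (p43) is unit, so p43 = 1.
Now (~p43) is unsatisfied and unit — conflict.
Both values of p22 lead to a conflict.
Both values of p11 lead to a conflict.
No assignment satisfies every clause.

Unsatisfiable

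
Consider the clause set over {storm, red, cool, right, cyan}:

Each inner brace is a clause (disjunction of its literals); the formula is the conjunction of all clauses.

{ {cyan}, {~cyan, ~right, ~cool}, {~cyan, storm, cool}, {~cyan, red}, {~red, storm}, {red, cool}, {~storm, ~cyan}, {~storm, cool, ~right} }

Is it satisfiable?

No, unsatisfiable

From the singleton clause (cyan), cyan = 1.
From the singleton clause (red), red = 1.
From the singleton clause (storm), storm = 1.
That conflicts with the unit clause (~storm).
No assignment satisfies every clause.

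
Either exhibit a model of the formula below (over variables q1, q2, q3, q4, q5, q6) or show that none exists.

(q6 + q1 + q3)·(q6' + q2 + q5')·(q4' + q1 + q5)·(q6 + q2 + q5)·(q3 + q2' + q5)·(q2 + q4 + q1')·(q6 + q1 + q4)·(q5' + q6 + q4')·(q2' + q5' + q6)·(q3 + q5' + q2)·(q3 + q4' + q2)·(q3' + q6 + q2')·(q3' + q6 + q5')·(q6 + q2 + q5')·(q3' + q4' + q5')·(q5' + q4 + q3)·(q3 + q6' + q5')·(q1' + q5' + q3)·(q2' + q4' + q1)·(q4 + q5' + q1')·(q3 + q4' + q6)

Case q6 = 1:
Case q2 = 1:
Case q3 = 1:
Case q4 = 0:
Case q5 = 0:
Every clause is now satisfied; q1 is unconstrained.

q1=0, q2=1, q3=1, q4=0, q5=0, q6=1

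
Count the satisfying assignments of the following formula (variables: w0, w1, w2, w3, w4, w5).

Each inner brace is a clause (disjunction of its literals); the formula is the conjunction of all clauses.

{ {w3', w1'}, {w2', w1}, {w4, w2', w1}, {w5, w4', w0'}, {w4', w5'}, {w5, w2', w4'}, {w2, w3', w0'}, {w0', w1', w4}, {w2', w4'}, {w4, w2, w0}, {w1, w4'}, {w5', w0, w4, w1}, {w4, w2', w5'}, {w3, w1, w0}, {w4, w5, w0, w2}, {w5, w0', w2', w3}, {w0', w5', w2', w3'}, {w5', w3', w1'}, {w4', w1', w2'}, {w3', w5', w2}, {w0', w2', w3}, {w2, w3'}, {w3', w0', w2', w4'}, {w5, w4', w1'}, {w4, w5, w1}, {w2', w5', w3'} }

There are 2^6 = 64 truth assignments over (w0, w1, w2, w3, w4, w5).
Split on w0. With w0 = 1, the clauses containing w0 are satisfied and w0' drops from the rest; 1 of the 2^5 = 32 assignments to the other variables satisfy what remains.
With w0 = 0, by the same count on the reduced clause set, 1 assignment works.
Total: 1 + 1 = 2.

2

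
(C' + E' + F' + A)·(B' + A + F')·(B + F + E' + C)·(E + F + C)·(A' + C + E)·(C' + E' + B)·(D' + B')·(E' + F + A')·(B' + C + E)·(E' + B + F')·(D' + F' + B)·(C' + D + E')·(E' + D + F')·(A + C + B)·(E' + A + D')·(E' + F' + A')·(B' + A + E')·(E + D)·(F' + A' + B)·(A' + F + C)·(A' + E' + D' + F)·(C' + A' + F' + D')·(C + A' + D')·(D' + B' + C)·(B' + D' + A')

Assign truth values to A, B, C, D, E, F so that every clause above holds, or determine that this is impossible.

Branch on D: set D = 1.
Unit clause (B') forces B = 0.
Unit clause (F') forces F = 0.
Branch on E: set E = 0.
Unit clause (C) forces C = 1.
No clause remains; A is free.

A ↦ 1, B ↦ 0, C ↦ 1, D ↦ 1, E ↦ 0, F ↦ 0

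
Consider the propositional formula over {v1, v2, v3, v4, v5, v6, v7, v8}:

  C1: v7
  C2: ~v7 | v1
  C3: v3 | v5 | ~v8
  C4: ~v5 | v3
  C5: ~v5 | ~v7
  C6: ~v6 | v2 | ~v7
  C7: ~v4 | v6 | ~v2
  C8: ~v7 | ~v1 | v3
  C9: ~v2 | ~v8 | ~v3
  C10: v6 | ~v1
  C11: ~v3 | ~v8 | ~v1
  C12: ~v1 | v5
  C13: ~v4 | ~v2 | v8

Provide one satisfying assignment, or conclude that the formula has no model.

The clause (v7) is unit, so v7 = 1.
The clause (v1) is unit, so v1 = 1.
The clause (~v5) is unit, so v5 = 0.
Now (v5) is unsatisfied and unit — conflict.

UNSATISFIABLE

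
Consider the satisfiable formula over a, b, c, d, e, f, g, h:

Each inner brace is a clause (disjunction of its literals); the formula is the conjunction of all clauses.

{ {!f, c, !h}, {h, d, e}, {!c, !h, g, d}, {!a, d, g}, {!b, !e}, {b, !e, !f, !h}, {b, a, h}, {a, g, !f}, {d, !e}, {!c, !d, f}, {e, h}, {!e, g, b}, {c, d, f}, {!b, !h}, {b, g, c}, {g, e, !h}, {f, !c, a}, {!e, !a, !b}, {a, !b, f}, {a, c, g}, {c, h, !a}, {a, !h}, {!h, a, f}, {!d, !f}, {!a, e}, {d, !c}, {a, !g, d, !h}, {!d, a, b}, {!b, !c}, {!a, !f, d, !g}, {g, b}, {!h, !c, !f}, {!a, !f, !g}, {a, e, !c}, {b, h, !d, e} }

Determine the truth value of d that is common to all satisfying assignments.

Suppose d = false.
(!e) alone gives e = false.
(h) alone gives h = true.
(!b) alone gives b = false.
(g) alone gives g = true.
(a) alone gives a = true.
But (!a) is also a unit clause — contradiction.
So every satisfying assignment has d = True.

True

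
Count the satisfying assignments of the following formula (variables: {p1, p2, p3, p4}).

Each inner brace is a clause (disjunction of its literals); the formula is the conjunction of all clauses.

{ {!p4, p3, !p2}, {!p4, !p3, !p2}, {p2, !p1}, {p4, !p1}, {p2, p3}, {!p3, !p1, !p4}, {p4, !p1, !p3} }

4

There are 2^4 = 16 truth assignments over (p1, p2, p3, p4).
Check each against the 7 clauses (columns in the order p1, p2, p3, p4):
  F F F F  ✗ fails (p2 || p3)
  F F F T  ✗ fails (p2 || p3)
  F F T F  ✓ satisfies all
  F F T T  ✓ satisfies all
  F T F F  ✓ satisfies all
  F T F T  ✗ fails (!p4 || p3 || !p2)
  F T T F  ✓ satisfies all
  F T T T  ✗ fails (!p4 || !p3 || !p2)
  T F F F  ✗ fails (p2 || !p1)
  T F F T  ✗ fails (p2 || !p1)
  T F T F  ✗ fails (p2 || !p1)
  T F T T  ✗ fails (p2 || !p1)
  T T F F  ✗ fails (p4 || !p1)
  T T F T  ✗ fails (!p4 || p3 || !p2)
  T T T F  ✗ fails (p4 || !p1)
  T T T T  ✗ fails (!p4 || !p3 || !p2)
4 of the 16 rows are models.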